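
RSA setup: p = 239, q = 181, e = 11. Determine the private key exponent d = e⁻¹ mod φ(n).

φ(n) = (p−1)(q−1) = 238·180 = 42840.
Need d with 11·d ≡ 1 (mod 42840). Apply the extended Euclidean algorithm:
42840 = 3894·11 + 6
11 = 1·6 + 5
6 = 1·5 + 1
5 = 5·1 + 0
Back-substitute:
1 = 6 − 5
1 = −11 + 2·6
1 = 2·42840 − 7789·11
So 11·(-7789) ≡ 1 (mod 42840), hence d ≡ -7789 ≡ 35051 (mod 42840).

35051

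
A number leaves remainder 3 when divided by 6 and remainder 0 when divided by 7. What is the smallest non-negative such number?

Write x = 3 + 6·k. Then 6·k ≡ 0 − 3 ≡ 4 (mod 7).
Need 6⁻¹ mod 7. Extended Euclid on (7, 6):
7 = 1·6 + 1
6 = 6·1 + 0
Back-substitute:
1 = 7 − 6
6⁻¹ ≡ 6 (mod 7), so k ≡ 6·4 ≡ 3 (mod 7).
x = 3 + 6·3 = 21.

21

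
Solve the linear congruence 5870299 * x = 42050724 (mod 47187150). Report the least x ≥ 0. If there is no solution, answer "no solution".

First find gcd(5870299, 47187150):
47187150 = 8×5870299 + 224758
5870299 = 26×224758 + 26591
224758 = 8×26591 + 12030
26591 = 2×12030 + 2531
12030 = 4×2531 + 1906
2531 = 1×1906 + 625
1906 = 3×625 + 31
625 = 20×31 + 5
31 = 6×5 + 1
5 = 5×1 + 0
gcd = 1, so a unique solution mod 47187150 exists.
Back-substitute for the Bézout coefficients:
1 = 31 − 6·5
1 = −6·625 + 121·31
1 = 121·1906 − 369·625
1 = −369·2531 + 490·1906
1 = 490·12030 − 2329·2531
1 = −2329·26591 + 5148·12030
1 = 5148·224758 − 43513·26591
1 = −43513·5870299 + 1136486·224758
1 = 1136486·47187150 − 9135401·5870299
So 5870299·(-9135401) ≡ 1 (mod 47187150), giving 5870299⁻¹ ≡ 38051749.
x ≡ 5870299⁻¹·42050724 ≡ 38051749·42050724 ≡ 31759626 (mod 47187150).

31759626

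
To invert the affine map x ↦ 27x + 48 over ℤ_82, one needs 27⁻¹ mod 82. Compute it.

79

Run Euclid on (82, 27):
82 = 3*27 + 1
27 = 27*1 + 0
Since gcd(27, 82) = 1, back-substitute to write 1 as a combination:
1 = 82 − 3·27
So 27·(-3) ≡ 1 (mod 82), and -3 ≡ 79 (mod 82).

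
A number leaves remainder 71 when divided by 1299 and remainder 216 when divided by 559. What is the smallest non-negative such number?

554744

Write x = 71 + 1299·k. Then 1299·k ≡ 216 − 71 ≡ 145 (mod 559).
Need 1299⁻¹ mod 559. Extended Euclid on (559, 181):
559 = 3×181 + 16
181 = 11×16 + 5
16 = 3×5 + 1
5 = 5×1 + 0
Back-substitute:
1 = 16 − 3·5
1 = −3·181 + 34·16
1 = 34·559 − 105·181
1299⁻¹ ≡ 454 (mod 559), so k ≡ 454·145 ≡ 427 (mod 559).
x = 71 + 1299·427 = 554744.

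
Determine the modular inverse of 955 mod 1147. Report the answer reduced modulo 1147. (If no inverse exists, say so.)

Run Euclid on (1147, 955):
1147 = 1·955 + 192
955 = 4·192 + 187
192 = 1·187 + 5
187 = 37·5 + 2
5 = 2·2 + 1
2 = 2·1 + 0
Since gcd(955, 1147) = 1, back-substitute to write 1 as a combination:
1 = 5 − 2·2
1 = −2·187 + 75·5
1 = 75·192 − 77·187
1 = −77·955 + 383·192
1 = 383·1147 − 460·955
Thus 955·(-460) ≡ 1 (mod 1147); reducing, -460 mod 1147 = 687.

687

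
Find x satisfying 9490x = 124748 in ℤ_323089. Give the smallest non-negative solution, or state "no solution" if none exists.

First find gcd(9490, 323089):
323089 = 34×9490 + 429
9490 = 22×429 + 52
429 = 8×52 + 13
52 = 4×13 + 0
gcd = 13 and 13 | 124748, so solutions exist. Divide through by 13: 730x ≡ 9596 (mod 24853).
Now find 730⁻¹ mod 24853:
24853 = 34×730 + 33
730 = 22×33 + 4
33 = 8×4 + 1
4 = 4×1 + 0
Back-substitute:
1 = 33 − 8·4
1 = −8·730 + 177·33
1 = 177·24853 − 6026·730
So 730·(-6026) ≡ 1 (mod 24853), i.e. 730⁻¹ ≡ 18827.
Then x ≡ 18827·9596 ≡ 7435 (mod 24853); the smallest non-negative solution is x = 7435.

7435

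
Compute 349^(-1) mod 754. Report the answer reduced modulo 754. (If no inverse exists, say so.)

175

Apply the Euclidean algorithm to 754 and 349:
754 = 2×349 + 56
349 = 6×56 + 13
56 = 4×13 + 4
13 = 3×4 + 1
4 = 4×1 + 0
The gcd is 1. Working backward:
1 = 13 − 3·4
1 = −3·56 + 13·13
1 = 13·349 − 81·56
1 = −81·754 + 175·349
So 349·175 ≡ 1 (mod 754).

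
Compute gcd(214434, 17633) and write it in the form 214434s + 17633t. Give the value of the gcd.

Repeated division:
214434 = 12*17633 + 2838
17633 = 6*2838 + 605
2838 = 4*605 + 418
605 = 1*418 + 187
418 = 2*187 + 44
187 = 4*44 + 11
44 = 4*11 + 0
gcd(214434, 17633) = 11.
Back-substituting:
11 = 187 − 4·44
11 = −4·418 + 9·187
11 = 9·605 − 13·418
11 = −13·2838 + 61·605
11 = 61·17633 − 379·2838
11 = −379·214434 + 4609·17633
So 11 = (-379)·214434 + (4609)·17633.

11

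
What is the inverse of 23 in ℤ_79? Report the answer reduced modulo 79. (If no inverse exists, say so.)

55

gcd(79, 23) by repeated division:
79 = 3*23 + 10
23 = 2*10 + 3
10 = 3*3 + 1
3 = 3*1 + 0
Since gcd(23, 79) = 1, back-substitute to write 1 as a combination:
1 = 10 − 3·3
1 = −3·23 + 7·10
1 = 7·79 − 24·23
So 23·(-24) ≡ 1 (mod 79), and -24 ≡ 55 (mod 79).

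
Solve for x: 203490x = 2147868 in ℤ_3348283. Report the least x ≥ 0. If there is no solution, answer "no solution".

2623548

First find gcd(203490, 3348283):
3348283 = 16·203490 + 92443
203490 = 2·92443 + 18604
92443 = 4·18604 + 18027
18604 = 1·18027 + 577
18027 = 31·577 + 140
577 = 4·140 + 17
140 = 8·17 + 4
17 = 4·4 + 1
4 = 4·1 + 0
gcd = 1, so a unique solution mod 3348283 exists.
Back-substitute for the Bézout coefficients:
1 = 17 − 4·4
1 = −4·140 + 33·17
1 = 33·577 − 136·140
1 = −136·18027 + 4249·577
1 = 4249·18604 − 4385·18027
1 = −4385·92443 + 21789·18604
1 = 21789·203490 − 47963·92443
1 = −47963·3348283 + 789197·203490
So 203490·(789197) ≡ 1 (mod 3348283), giving 203490⁻¹ ≡ 789197.
x ≡ 203490⁻¹·2147868 ≡ 789197·2147868 ≡ 2623548 (mod 3348283).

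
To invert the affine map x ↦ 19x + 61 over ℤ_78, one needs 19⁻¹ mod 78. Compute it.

gcd(78, 19) by repeated division:
78 = 4·19 + 2
19 = 9·2 + 1
2 = 2·1 + 0
Since gcd(19, 78) = 1, back-substitute to write 1 as a combination:
1 = 19 − 9·2
1 = −9·78 + 37·19
So 19·37 ≡ 1 (mod 78).

37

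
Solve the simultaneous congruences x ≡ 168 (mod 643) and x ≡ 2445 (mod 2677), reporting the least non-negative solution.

Write x = 168 + 643·k. Then 643·k ≡ 2445 − 168 ≡ 2277 (mod 2677).
Need 643⁻¹ mod 2677. Extended Euclid on (2677, 643):
2677 = 4×643 + 105
643 = 6×105 + 13
105 = 8×13 + 1
13 = 13×1 + 0
Back-substitute:
1 = 105 − 8·13
1 = −8·643 + 49·105
1 = 49·2677 − 204·643
643⁻¹ ≡ 2473 (mod 2677), so k ≡ 2473·2277 ≡ 1290 (mod 2677).
x = 168 + 643·1290 = 829638.

829638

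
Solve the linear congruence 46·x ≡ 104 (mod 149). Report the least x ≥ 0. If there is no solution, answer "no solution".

First find gcd(46, 149):
149 = 3*46 + 11
46 = 4*11 + 2
11 = 5*2 + 1
2 = 2*1 + 0
gcd = 1, so a unique solution mod 149 exists.
Back-substitute for the Bézout coefficients:
1 = 11 − 5·2
1 = −5·46 + 21·11
1 = 21·149 − 68·46
So 46·(-68) ≡ 1 (mod 149), giving 46⁻¹ ≡ 81.
x ≡ 46⁻¹·104 ≡ 81·104 ≡ 80 (mod 149).

80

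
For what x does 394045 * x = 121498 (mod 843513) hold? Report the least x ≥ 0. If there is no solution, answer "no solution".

674389

First find gcd(394045, 843513):
843513 = 2*394045 + 55423
394045 = 7*55423 + 6084
55423 = 9*6084 + 667
6084 = 9*667 + 81
667 = 8*81 + 19
81 = 4*19 + 5
19 = 3*5 + 4
5 = 1*4 + 1
4 = 4*1 + 0
gcd = 1, so a unique solution mod 843513 exists.
Back-substitute for the Bézout coefficients:
1 = 5 − 4
1 = −19 + 4·5
1 = 4·81 − 17·19
1 = −17·667 + 140·81
1 = 140·6084 − 1277·667
1 = −1277·55423 + 11633·6084
1 = 11633·394045 − 82708·55423
1 = −82708·843513 + 177049·394045
So 394045·(177049) ≡ 1 (mod 843513), giving 394045⁻¹ ≡ 177049.
x ≡ 394045⁻¹·121498 ≡ 177049·121498 ≡ 674389 (mod 843513).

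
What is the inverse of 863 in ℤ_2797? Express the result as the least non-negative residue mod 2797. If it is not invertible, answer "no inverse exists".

632

Apply the Euclidean algorithm to 2797 and 863:
2797 = 3×863 + 208
863 = 4×208 + 31
208 = 6×31 + 22
31 = 1×22 + 9
22 = 2×9 + 4
9 = 2×4 + 1
4 = 4×1 + 0
The gcd is 1. Working backward:
1 = 9 − 2·4
1 = −2·22 + 5·9
1 = 5·31 − 7·22
1 = −7·208 + 47·31
1 = 47·863 − 195·208
1 = −195·2797 + 632·863
So 863·632 ≡ 1 (mod 2797).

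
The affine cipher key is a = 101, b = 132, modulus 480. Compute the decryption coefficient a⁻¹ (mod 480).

Run Euclid on (480, 101):
480 = 4·101 + 76
101 = 1·76 + 25
76 = 3·25 + 1
25 = 25·1 + 0
gcd = 1, so the inverse exists. Back-substitute:
1 = 76 − 3·25
1 = −3·101 + 4·76
1 = 4·480 − 19·101
Thus 101·(-19) ≡ 1 (mod 480); reducing, -19 mod 480 = 461.

461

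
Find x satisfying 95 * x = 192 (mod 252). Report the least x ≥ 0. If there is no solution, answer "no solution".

First find gcd(95, 252):
252 = 2×95 + 62
95 = 1×62 + 33
62 = 1×33 + 29
33 = 1×29 + 4
29 = 7×4 + 1
4 = 4×1 + 0
gcd = 1, so a unique solution mod 252 exists.
Back-substitute for the Bézout coefficients:
1 = 29 − 7·4
1 = −7·33 + 8·29
1 = 8·62 − 15·33
1 = −15·95 + 23·62
1 = 23·252 − 61·95
So 95·(-61) ≡ 1 (mod 252), giving 95⁻¹ ≡ 191.
x ≡ 95⁻¹·192 ≡ 191·192 ≡ 132 (mod 252).

132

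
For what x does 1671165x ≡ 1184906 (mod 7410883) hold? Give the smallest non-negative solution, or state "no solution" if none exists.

First find gcd(1671165, 7410883):
7410883 = 4×1671165 + 726223
1671165 = 2×726223 + 218719
726223 = 3×218719 + 70066
218719 = 3×70066 + 8521
70066 = 8×8521 + 1898
8521 = 4×1898 + 929
1898 = 2×929 + 40
929 = 23×40 + 9
40 = 4×9 + 4
9 = 2×4 + 1
4 = 4×1 + 0
gcd = 1, so a unique solution mod 7410883 exists.
Back-substitute for the Bézout coefficients:
1 = 9 − 2·4
1 = −2·40 + 9·9
1 = 9·929 − 209·40
1 = −209·1898 + 427·929
1 = 427·8521 − 1917·1898
1 = −1917·70066 + 15763·8521
1 = 15763·218719 − 49206·70066
1 = −49206·726223 + 163381·218719
1 = 163381·1671165 − 375968·726223
1 = −375968·7410883 + 1667253·1671165
So 1671165·(1667253) ≡ 1 (mod 7410883), giving 1671165⁻¹ ≡ 1667253.
x ≡ 1671165⁻¹·1184906 ≡ 1667253·1184906 ≡ 4180142 (mod 7410883).

4180142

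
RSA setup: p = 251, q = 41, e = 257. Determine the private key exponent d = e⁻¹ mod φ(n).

7393

φ(n) = (p−1)(q−1) = 250·40 = 10000.
Need d with 257·d ≡ 1 (mod 10000). Apply the extended Euclidean algorithm:
10000 = 38*257 + 234
257 = 1*234 + 23
234 = 10*23 + 4
23 = 5*4 + 3
4 = 1*3 + 1
3 = 3*1 + 0
Back-substitute:
1 = 4 − 3
1 = −23 + 6·4
1 = 6·234 − 61·23
1 = −61·257 + 67·234
1 = 67·10000 − 2607·257
So 257·(-2607) ≡ 1 (mod 10000), hence d ≡ -2607 ≡ 7393 (mod 10000).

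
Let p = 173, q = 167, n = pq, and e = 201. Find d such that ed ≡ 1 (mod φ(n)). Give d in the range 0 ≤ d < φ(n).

φ(n) = (p−1)(q−1) = 172·166 = 28552.
Need d with 201·d ≡ 1 (mod 28552). Apply the extended Euclidean algorithm:
28552 = 142*201 + 10
201 = 20*10 + 1
10 = 10*1 + 0
Back-substitute:
1 = 201 − 20·10
1 = −20·28552 + 2841·201
So 201·2841 ≡ 1 (mod 28552), hence d = 2841.

2841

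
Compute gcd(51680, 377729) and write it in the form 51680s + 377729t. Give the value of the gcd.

Apply Euclid's algorithm to 377729 and 51680:
377729 = 7·51680 + 15969
51680 = 3·15969 + 3773
15969 = 4·3773 + 877
3773 = 4·877 + 265
877 = 3·265 + 82
265 = 3·82 + 19
82 = 4·19 + 6
19 = 3·6 + 1
6 = 6·1 + 0
gcd(51680, 377729) = 1.
Express as a combination:
1 = 19 − 3·6
1 = −3·82 + 13·19
1 = 13·265 − 42·82
1 = −42·877 + 139·265
1 = 139·3773 − 598·877
1 = −598·15969 + 2531·3773
1 = 2531·51680 − 8191·15969
1 = −8191·377729 + 59868·51680
So 1 = (-8191)·377729 + (59868)·51680.

1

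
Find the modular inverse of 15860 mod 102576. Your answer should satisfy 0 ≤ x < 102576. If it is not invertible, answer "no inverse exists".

Compute gcd(15860, 102576):
102576 = 6·15860 + 7416
15860 = 2·7416 + 1028
7416 = 7·1028 + 220
1028 = 4·220 + 148
220 = 1·148 + 72
148 = 2·72 + 4
72 = 18·4 + 0
Since gcd = 4 > 1, 15860 is not a unit mod 102576.

no inverse exists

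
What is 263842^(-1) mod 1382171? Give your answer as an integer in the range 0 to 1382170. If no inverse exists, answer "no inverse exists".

Apply the Euclidean algorithm to 1382171 and 263842:
1382171 = 5*263842 + 62961
263842 = 4*62961 + 11998
62961 = 5*11998 + 2971
11998 = 4*2971 + 114
2971 = 26*114 + 7
114 = 16*7 + 2
7 = 3*2 + 1
2 = 2*1 + 0
gcd = 1, so the inverse exists. Back-substitute:
1 = 7 − 3·2
1 = −3·114 + 49·7
1 = 49·2971 − 1277·114
1 = −1277·11998 + 5157·2971
1 = 5157·62961 − 27062·11998
1 = −27062·263842 + 113405·62961
1 = 113405·1382171 − 594087·263842
Thus 263842·(-594087) ≡ 1 (mod 1382171); reducing, -594087 mod 1382171 = 788084.

788084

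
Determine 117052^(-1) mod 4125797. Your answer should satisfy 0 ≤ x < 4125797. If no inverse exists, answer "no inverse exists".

no inverse exists

Compute gcd(117052, 4125797):
4125797 = 35*117052 + 28977
117052 = 4*28977 + 1144
28977 = 25*1144 + 377
1144 = 3*377 + 13
377 = 29*13 + 0
The gcd is 13, not 1, hence no inverse exists.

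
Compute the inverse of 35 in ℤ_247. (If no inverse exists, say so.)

Apply the Euclidean algorithm to 247 and 35:
247 = 7·35 + 2
35 = 17·2 + 1
2 = 2·1 + 0
The gcd is 1. Working backward:
1 = 35 − 17·2
1 = −17·247 + 120·35
So 35·120 ≡ 1 (mod 247).

120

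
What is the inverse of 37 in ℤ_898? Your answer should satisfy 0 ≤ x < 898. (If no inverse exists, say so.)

267

Extended Euclidean algorithm:
898 = 24×37 + 10
37 = 3×10 + 7
10 = 1×7 + 3
7 = 2×3 + 1
3 = 3×1 + 0
gcd = 1, so the inverse exists. Back-substitute:
1 = 7 − 2·3
1 = −2·10 + 3·7
1 = 3·37 − 11·10
1 = −11·898 + 267·37
So 37·267 ≡ 1 (mod 898).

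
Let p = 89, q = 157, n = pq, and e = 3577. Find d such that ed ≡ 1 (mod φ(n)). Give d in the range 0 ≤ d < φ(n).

6793

φ(n) = (p−1)(q−1) = 88·156 = 13728.
Need d with 3577·d ≡ 1 (mod 13728). Apply the extended Euclidean algorithm:
13728 = 3·3577 + 2997
3577 = 1·2997 + 580
2997 = 5·580 + 97
580 = 5·97 + 95
97 = 1·95 + 2
95 = 47·2 + 1
2 = 2·1 + 0
Back-substitute:
1 = 95 − 47·2
1 = −47·97 + 48·95
1 = 48·580 − 287·97
1 = −287·2997 + 1483·580
1 = 1483·3577 − 1770·2997
1 = −1770·13728 + 6793·3577
So 3577·6793 ≡ 1 (mod 13728), hence d = 6793.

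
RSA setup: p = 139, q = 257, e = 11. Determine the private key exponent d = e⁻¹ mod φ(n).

9635

φ(n) = (p−1)(q−1) = 138·256 = 35328.
Need d with 11·d ≡ 1 (mod 35328). Apply the extended Euclidean algorithm:
35328 = 3211·11 + 7
11 = 1·7 + 4
7 = 1·4 + 3
4 = 1·3 + 1
3 = 3·1 + 0
Back-substitute:
1 = 4 − 3
1 = −7 + 2·4
1 = 2·11 − 3·7
1 = −3·35328 + 9635·11
So 11·9635 ≡ 1 (mod 35328), hence d = 9635.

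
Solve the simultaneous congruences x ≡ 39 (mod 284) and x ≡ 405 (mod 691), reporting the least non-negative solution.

Write x = 39 + 284·k. Then 284·k ≡ 405 − 39 ≡ 366 (mod 691).
Need 284⁻¹ mod 691. Extended Euclid on (691, 284):
691 = 2×284 + 123
284 = 2×123 + 38
123 = 3×38 + 9
38 = 4×9 + 2
9 = 4×2 + 1
2 = 2×1 + 0
Back-substitute:
1 = 9 − 4·2
1 = −4·38 + 17·9
1 = 17·123 − 55·38
1 = −55·284 + 127·123
1 = 127·691 − 309·284
284⁻¹ ≡ 382 (mod 691), so k ≡ 382·366 ≡ 230 (mod 691).
x = 39 + 284·230 = 65359.

65359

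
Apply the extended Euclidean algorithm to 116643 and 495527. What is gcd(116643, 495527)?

1

Repeated division:
495527 = 4·116643 + 28955
116643 = 4·28955 + 823
28955 = 35·823 + 150
823 = 5·150 + 73
150 = 2·73 + 4
73 = 18·4 + 1
4 = 4·1 + 0
gcd(116643, 495527) = 1.
Express as a combination:
1 = 73 − 18·4
1 = −18·150 + 37·73
1 = 37·823 − 203·150
1 = −203·28955 + 7142·823
1 = 7142·116643 − 28771·28955
1 = −28771·495527 + 122226·116643
So 1 = (-28771)·495527 + (122226)·116643.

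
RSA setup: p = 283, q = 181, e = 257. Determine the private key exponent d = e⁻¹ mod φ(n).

φ(n) = (p−1)(q−1) = 282·180 = 50760.
Need d with 257·d ≡ 1 (mod 50760). Apply the extended Euclidean algorithm:
50760 = 197·257 + 131
257 = 1·131 + 126
131 = 1·126 + 5
126 = 25·5 + 1
5 = 5·1 + 0
Back-substitute:
1 = 126 − 25·5
1 = −25·131 + 26·126
1 = 26·257 − 51·131
1 = −51·50760 + 10073·257
So 257·10073 ≡ 1 (mod 50760), hence d = 10073.

10073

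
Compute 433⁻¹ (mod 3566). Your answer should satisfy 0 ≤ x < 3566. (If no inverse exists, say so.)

gcd(3566, 433) by repeated division:
3566 = 8*433 + 102
433 = 4*102 + 25
102 = 4*25 + 2
25 = 12*2 + 1
2 = 2*1 + 0
gcd = 1, so the inverse exists. Back-substitute:
1 = 25 − 12·2
1 = −12·102 + 49·25
1 = 49·433 − 208·102
1 = −208·3566 + 1713·433
So 433·1713 ≡ 1 (mod 3566).

1713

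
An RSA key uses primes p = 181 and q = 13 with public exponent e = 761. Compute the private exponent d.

φ(n) = (p−1)(q−1) = 180·12 = 2160.
Need d with 761·d ≡ 1 (mod 2160). Apply the extended Euclidean algorithm:
2160 = 2×761 + 638
761 = 1×638 + 123
638 = 5×123 + 23
123 = 5×23 + 8
23 = 2×8 + 7
8 = 1×7 + 1
7 = 7×1 + 0
Back-substitute:
1 = 8 − 7
1 = −23 + 3·8
1 = 3·123 − 16·23
1 = −16·638 + 83·123
1 = 83·761 − 99·638
1 = −99·2160 + 281·761
So 761·281 ≡ 1 (mod 2160), hence d = 281.

281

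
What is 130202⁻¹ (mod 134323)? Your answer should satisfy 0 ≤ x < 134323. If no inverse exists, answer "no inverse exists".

16167

Run Euclid on (134323, 130202):
134323 = 1*130202 + 4121
130202 = 31*4121 + 2451
4121 = 1*2451 + 1670
2451 = 1*1670 + 781
1670 = 2*781 + 108
781 = 7*108 + 25
108 = 4*25 + 8
25 = 3*8 + 1
8 = 8*1 + 0
gcd = 1, so the inverse exists. Back-substitute:
1 = 25 − 3·8
1 = −3·108 + 13·25
1 = 13·781 − 94·108
1 = −94·1670 + 201·781
1 = 201·2451 − 295·1670
1 = −295·4121 + 496·2451
1 = 496·130202 − 15671·4121
1 = −15671·134323 + 16167·130202
So 130202·16167 ≡ 1 (mod 134323).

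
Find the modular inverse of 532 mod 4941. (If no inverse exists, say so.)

gcd(4941, 532) by repeated division:
4941 = 9*532 + 153
532 = 3*153 + 73
153 = 2*73 + 7
73 = 10*7 + 3
7 = 2*3 + 1
3 = 3*1 + 0
Since gcd(532, 4941) = 1, back-substitute to write 1 as a combination:
1 = 7 − 2·3
1 = −2·73 + 21·7
1 = 21·153 − 44·73
1 = −44·532 + 153·153
1 = 153·4941 − 1421·532
Hence 532⁻¹ ≡ -1421 ≡ 3520 (mod 4941).

3520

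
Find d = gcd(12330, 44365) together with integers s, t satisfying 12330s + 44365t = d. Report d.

Repeated division:
44365 = 3×12330 + 7375
12330 = 1×7375 + 4955
7375 = 1×4955 + 2420
4955 = 2×2420 + 115
2420 = 21×115 + 5
115 = 23×5 + 0
gcd(12330, 44365) = 5.
Back-substituting:
5 = 2420 − 21·115
5 = −21·4955 + 43·2420
5 = 43·7375 − 64·4955
5 = −64·12330 + 107·7375
5 = 107·44365 − 385·12330
So 5 = (107)·44365 + (-385)·12330.

5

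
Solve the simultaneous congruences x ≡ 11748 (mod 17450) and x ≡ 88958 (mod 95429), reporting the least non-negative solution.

120329498

Write x = 11748 + 17450·k. Then 17450·k ≡ 88958 − 11748 ≡ 77210 (mod 95429).
Need 17450⁻¹ mod 95429. Extended Euclid on (95429, 17450):
95429 = 5*17450 + 8179
17450 = 2*8179 + 1092
8179 = 7*1092 + 535
1092 = 2*535 + 22
535 = 24*22 + 7
22 = 3*7 + 1
7 = 7*1 + 0
Back-substitute:
1 = 22 − 3·7
1 = −3·535 + 73·22
1 = 73·1092 − 149·535
1 = −149·8179 + 1116·1092
1 = 1116·17450 − 2381·8179
1 = −2381·95429 + 13021·17450
17450⁻¹ ≡ 13021 (mod 95429), so k ≡ 13021·77210 ≡ 6895 (mod 95429).
x = 11748 + 17450·6895 = 120329498.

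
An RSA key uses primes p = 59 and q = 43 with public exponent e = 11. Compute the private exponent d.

φ(n) = (p−1)(q−1) = 58·42 = 2436.
Need d with 11·d ≡ 1 (mod 2436). Apply the extended Euclidean algorithm:
2436 = 221·11 + 5
11 = 2·5 + 1
5 = 5·1 + 0
Back-substitute:
1 = 11 − 2·5
1 = −2·2436 + 443·11
So 11·443 ≡ 1 (mod 2436), hence d = 443.

443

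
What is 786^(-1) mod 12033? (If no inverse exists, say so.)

no inverse exists

Compute gcd(786, 12033):
12033 = 15×786 + 243
786 = 3×243 + 57
243 = 4×57 + 15
57 = 3×15 + 12
15 = 1×12 + 3
12 = 4×3 + 0
Since gcd = 3 > 1, 786 is not a unit mod 12033.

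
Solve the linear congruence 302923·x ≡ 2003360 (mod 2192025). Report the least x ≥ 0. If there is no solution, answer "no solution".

First find gcd(302923, 2192025):
2192025 = 7·302923 + 71564
302923 = 4·71564 + 16667
71564 = 4·16667 + 4896
16667 = 3·4896 + 1979
4896 = 2·1979 + 938
1979 = 2·938 + 103
938 = 9·103 + 11
103 = 9·11 + 4
11 = 2·4 + 3
4 = 1·3 + 1
3 = 3·1 + 0
gcd = 1, so a unique solution mod 2192025 exists.
Back-substitute for the Bézout coefficients:
1 = 4 − 3
1 = −11 + 3·4
1 = 3·103 − 28·11
1 = −28·938 + 255·103
1 = 255·1979 − 538·938
1 = −538·4896 + 1331·1979
1 = 1331·16667 − 4531·4896
1 = −4531·71564 + 19455·16667
1 = 19455·302923 − 82351·71564
1 = −82351·2192025 + 595912·302923
So 302923·(595912) ≡ 1 (mod 2192025), giving 302923⁻¹ ≡ 595912.
x ≡ 302923⁻¹·2003360 ≡ 595912·2003360 ≡ 1224770 (mod 2192025).

1224770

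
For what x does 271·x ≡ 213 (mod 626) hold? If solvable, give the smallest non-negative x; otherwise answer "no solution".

375

First find gcd(271, 626):
626 = 2·271 + 84
271 = 3·84 + 19
84 = 4·19 + 8
19 = 2·8 + 3
8 = 2·3 + 2
3 = 1·2 + 1
2 = 2·1 + 0
gcd = 1, so a unique solution mod 626 exists.
Back-substitute for the Bézout coefficients:
1 = 3 − 2
1 = −8 + 3·3
1 = 3·19 − 7·8
1 = −7·84 + 31·19
1 = 31·271 − 100·84
1 = −100·626 + 231·271
So 271·(231) ≡ 1 (mod 626), giving 271⁻¹ ≡ 231.
x ≡ 271⁻¹·213 ≡ 231·213 ≡ 375 (mod 626).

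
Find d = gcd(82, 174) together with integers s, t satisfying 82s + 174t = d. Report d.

2

Euclidean algorithm:
174 = 2*82 + 10
82 = 8*10 + 2
10 = 5*2 + 0
gcd(82, 174) = 2.
Working backward:
2 = 82 − 8·10
2 = −8·174 + 17·82
So 2 = (-8)·174 + (17)·82.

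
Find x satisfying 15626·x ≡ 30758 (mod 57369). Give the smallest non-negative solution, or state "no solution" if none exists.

4180

First find gcd(15626, 57369):
57369 = 3×15626 + 10491
15626 = 1×10491 + 5135
10491 = 2×5135 + 221
5135 = 23×221 + 52
221 = 4×52 + 13
52 = 4×13 + 0
gcd = 13 and 13 | 30758, so solutions exist. Divide through by 13: 1202x ≡ 2366 (mod 4413).
Now find 1202⁻¹ mod 4413:
4413 = 3*1202 + 807
1202 = 1*807 + 395
807 = 2*395 + 17
395 = 23*17 + 4
17 = 4*4 + 1
4 = 4*1 + 0
Back-substitute:
1 = 17 − 4·4
1 = −4·395 + 93·17
1 = 93·807 − 190·395
1 = −190·1202 + 283·807
1 = 283·4413 − 1039·1202
So 1202·(-1039) ≡ 1 (mod 4413), i.e. 1202⁻¹ ≡ 3374.
Then x ≡ 3374·2366 ≡ 4180 (mod 4413); the smallest non-negative solution is x = 4180.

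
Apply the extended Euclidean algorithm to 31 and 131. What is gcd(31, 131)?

1

Euclidean algorithm:
131 = 4·31 + 7
31 = 4·7 + 3
7 = 2·3 + 1
3 = 3·1 + 0
gcd(31, 131) = 1.
Working backward:
1 = 7 − 2·3
1 = −2·31 + 9·7
1 = 9·131 − 38·31
So 1 = (9)·131 + (-38)·31.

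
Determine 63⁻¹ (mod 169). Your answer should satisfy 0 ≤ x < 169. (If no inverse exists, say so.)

110

gcd(169, 63) by repeated division:
169 = 2*63 + 43
63 = 1*43 + 20
43 = 2*20 + 3
20 = 6*3 + 2
3 = 1*2 + 1
2 = 2*1 + 0
Since gcd(63, 169) = 1, back-substitute to write 1 as a combination:
1 = 3 − 2
1 = −20 + 7·3
1 = 7·43 − 15·20
1 = −15·63 + 22·43
1 = 22·169 − 59·63
Thus 63·(-59) ≡ 1 (mod 169); reducing, -59 mod 169 = 110.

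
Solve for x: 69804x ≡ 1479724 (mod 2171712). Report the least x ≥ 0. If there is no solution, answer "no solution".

no solution

gcd(69804, 2171712):
2171712 = 31·69804 + 7788
69804 = 8·7788 + 7500
7788 = 1·7500 + 288
7500 = 26·288 + 12
288 = 24·12 + 0
gcd = 12, but 12 ∤ 1479724, so the congruence has no solution.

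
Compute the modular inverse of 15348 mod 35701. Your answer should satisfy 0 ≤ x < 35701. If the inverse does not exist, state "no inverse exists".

Run Euclid on (35701, 15348):
35701 = 2*15348 + 5005
15348 = 3*5005 + 333
5005 = 15*333 + 10
333 = 33*10 + 3
10 = 3*3 + 1
3 = 3*1 + 0
Since gcd(15348, 35701) = 1, back-substitute to write 1 as a combination:
1 = 10 − 3·3
1 = −3·333 + 100·10
1 = 100·5005 − 1503·333
1 = −1503·15348 + 4609·5005
1 = 4609·35701 − 10721·15348
Hence 15348⁻¹ ≡ -10721 ≡ 24980 (mod 35701).

24980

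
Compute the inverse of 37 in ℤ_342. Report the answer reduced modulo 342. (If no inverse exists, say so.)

37

Extended Euclidean algorithm:
342 = 9·37 + 9
37 = 4·9 + 1
9 = 9·1 + 0
The gcd is 1. Working backward:
1 = 37 − 4·9
1 = −4·342 + 37·37
So 37·37 ≡ 1 (mod 342).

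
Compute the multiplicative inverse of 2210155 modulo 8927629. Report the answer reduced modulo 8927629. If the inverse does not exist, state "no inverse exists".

Apply the Euclidean algorithm to 8927629 and 2210155:
8927629 = 4*2210155 + 87009
2210155 = 25*87009 + 34930
87009 = 2*34930 + 17149
34930 = 2*17149 + 632
17149 = 27*632 + 85
632 = 7*85 + 37
85 = 2*37 + 11
37 = 3*11 + 4
11 = 2*4 + 3
4 = 1*3 + 1
3 = 3*1 + 0
The gcd is 1. Working backward:
1 = 4 − 3
1 = −11 + 3·4
1 = 3·37 − 10·11
1 = −10·85 + 23·37
1 = 23·632 − 171·85
1 = −171·17149 + 4640·632
1 = 4640·34930 − 9451·17149
1 = −9451·87009 + 23542·34930
1 = 23542·2210155 − 598001·87009
1 = −598001·8927629 + 2415546·2210155
So 2210155·2415546 ≡ 1 (mod 8927629).

2415546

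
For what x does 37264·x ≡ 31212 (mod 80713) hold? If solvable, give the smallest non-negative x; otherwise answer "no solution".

First find gcd(37264, 80713):
80713 = 2*37264 + 6185
37264 = 6*6185 + 154
6185 = 40*154 + 25
154 = 6*25 + 4
25 = 6*4 + 1
4 = 4*1 + 0
gcd = 1, so a unique solution mod 80713 exists.
Back-substitute for the Bézout coefficients:
1 = 25 − 6·4
1 = −6·154 + 37·25
1 = 37·6185 − 1486·154
1 = −1486·37264 + 8953·6185
1 = 8953·80713 − 19392·37264
So 37264·(-19392) ≡ 1 (mod 80713), giving 37264⁻¹ ≡ 61321.
x ≡ 37264⁻¹·31212 ≡ 61321·31212 ≡ 3683 (mod 80713).

3683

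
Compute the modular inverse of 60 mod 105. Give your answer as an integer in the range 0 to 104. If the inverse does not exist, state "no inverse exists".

Compute gcd(60, 105):
105 = 1·60 + 45
60 = 1·45 + 15
45 = 3·15 + 0
Since gcd = 15 > 1, 60 is not a unit mod 105.

no inverse exists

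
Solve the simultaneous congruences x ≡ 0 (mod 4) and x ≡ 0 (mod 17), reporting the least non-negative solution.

0

Write x = 0 + 4·k. Then 4·k ≡ 0 − 0 ≡ 0 (mod 17).
Need 4⁻¹ mod 17. Extended Euclid on (17, 4):
17 = 4*4 + 1
4 = 4*1 + 0
Back-substitute:
1 = 17 − 4·4
4⁻¹ ≡ 13 (mod 17), so k ≡ 13·0 ≡ 0 (mod 17).
x = 0 + 4·0 = 0.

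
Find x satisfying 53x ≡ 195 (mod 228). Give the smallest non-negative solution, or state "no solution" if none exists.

First find gcd(53, 228):
228 = 4·53 + 16
53 = 3·16 + 5
16 = 3·5 + 1
5 = 5·1 + 0
gcd = 1, so a unique solution mod 228 exists.
Back-substitute for the Bézout coefficients:
1 = 16 − 3·5
1 = −3·53 + 10·16
1 = 10·228 − 43·53
So 53·(-43) ≡ 1 (mod 228), giving 53⁻¹ ≡ 185.
x ≡ 53⁻¹·195 ≡ 185·195 ≡ 51 (mod 228).

51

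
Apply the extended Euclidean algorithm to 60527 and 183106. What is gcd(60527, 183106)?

Euclidean algorithm:
183106 = 3·60527 + 1525
60527 = 39·1525 + 1052
1525 = 1·1052 + 473
1052 = 2·473 + 106
473 = 4·106 + 49
106 = 2·49 + 8
49 = 6·8 + 1
8 = 8·1 + 0
gcd(60527, 183106) = 1.
Express as a combination:
1 = 49 − 6·8
1 = −6·106 + 13·49
1 = 13·473 − 58·106
1 = −58·1052 + 129·473
1 = 129·1525 − 187·1052
1 = −187·60527 + 7422·1525
1 = 7422·183106 − 22453·60527
So 1 = (7422)·183106 + (-22453)·60527.

1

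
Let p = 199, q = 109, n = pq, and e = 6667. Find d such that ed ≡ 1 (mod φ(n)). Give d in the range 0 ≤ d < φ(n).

φ(n) = (p−1)(q−1) = 198·108 = 21384.
Need d with 6667·d ≡ 1 (mod 21384). Apply the extended Euclidean algorithm:
21384 = 3·6667 + 1383
6667 = 4·1383 + 1135
1383 = 1·1135 + 248
1135 = 4·248 + 143
248 = 1·143 + 105
143 = 1·105 + 38
105 = 2·38 + 29
38 = 1·29 + 9
29 = 3·9 + 2
9 = 4·2 + 1
2 = 2·1 + 0
Back-substitute:
1 = 9 − 4·2
1 = −4·29 + 13·9
1 = 13·38 − 17·29
1 = −17·105 + 47·38
1 = 47·143 − 64·105
1 = −64·248 + 111·143
1 = 111·1135 − 508·248
1 = −508·1383 + 619·1135
1 = 619·6667 − 2984·1383
1 = −2984·21384 + 9571·6667
So 6667·9571 ≡ 1 (mod 21384), hence d = 9571.

9571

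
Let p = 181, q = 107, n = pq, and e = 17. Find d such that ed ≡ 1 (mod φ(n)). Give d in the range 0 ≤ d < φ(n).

φ(n) = (p−1)(q−1) = 180·106 = 19080.
Need d with 17·d ≡ 1 (mod 19080). Apply the extended Euclidean algorithm:
19080 = 1122*17 + 6
17 = 2*6 + 5
6 = 1*5 + 1
5 = 5*1 + 0
Back-substitute:
1 = 6 − 5
1 = −17 + 3·6
1 = 3·19080 − 3367·17
So 17·(-3367) ≡ 1 (mod 19080), hence d ≡ -3367 ≡ 15713 (mod 19080).

15713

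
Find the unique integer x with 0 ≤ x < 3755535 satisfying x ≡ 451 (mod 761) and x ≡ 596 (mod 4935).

2675366

Write x = 451 + 761·k. Then 761·k ≡ 596 − 451 ≡ 145 (mod 4935).
Need 761⁻¹ mod 4935. Extended Euclid on (4935, 761):
4935 = 6×761 + 369
761 = 2×369 + 23
369 = 16×23 + 1
23 = 23×1 + 0
Back-substitute:
1 = 369 − 16·23
1 = −16·761 + 33·369
1 = 33·4935 − 214·761
761⁻¹ ≡ 4721 (mod 4935), so k ≡ 4721·145 ≡ 3515 (mod 4935).
x = 451 + 761·3515 = 2675366.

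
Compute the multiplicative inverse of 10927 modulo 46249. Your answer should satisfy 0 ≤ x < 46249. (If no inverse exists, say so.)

no inverse exists

Euclidean algorithm on 46249, 10927:
46249 = 4*10927 + 2541
10927 = 4*2541 + 763
2541 = 3*763 + 252
763 = 3*252 + 7
252 = 36*7 + 0
Since gcd = 7 > 1, 10927 is not a unit mod 46249.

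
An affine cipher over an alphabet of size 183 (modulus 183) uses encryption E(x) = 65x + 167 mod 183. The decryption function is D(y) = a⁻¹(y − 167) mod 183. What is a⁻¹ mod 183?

gcd(183, 65) by repeated division:
183 = 2*65 + 53
65 = 1*53 + 12
53 = 4*12 + 5
12 = 2*5 + 2
5 = 2*2 + 1
2 = 2*1 + 0
Since gcd(65, 183) = 1, back-substitute to write 1 as a combination:
1 = 5 − 2·2
1 = −2·12 + 5·5
1 = 5·53 − 22·12
1 = −22·65 + 27·53
1 = 27·183 − 76·65
Hence 65⁻¹ ≡ -76 ≡ 107 (mod 183).

107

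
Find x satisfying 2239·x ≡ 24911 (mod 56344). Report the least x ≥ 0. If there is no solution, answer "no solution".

51297

First find gcd(2239, 56344):
56344 = 25×2239 + 369
2239 = 6×369 + 25
369 = 14×25 + 19
25 = 1×19 + 6
19 = 3×6 + 1
6 = 6×1 + 0
gcd = 1, so a unique solution mod 56344 exists.
Back-substitute for the Bézout coefficients:
1 = 19 − 3·6
1 = −3·25 + 4·19
1 = 4·369 − 59·25
1 = −59·2239 + 358·369
1 = 358·56344 − 9009·2239
So 2239·(-9009) ≡ 1 (mod 56344), giving 2239⁻¹ ≡ 47335.
x ≡ 2239⁻¹·24911 ≡ 47335·24911 ≡ 51297 (mod 56344).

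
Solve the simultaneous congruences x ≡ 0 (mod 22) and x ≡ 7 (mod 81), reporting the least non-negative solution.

Write x = 0 + 22·k. Then 22·k ≡ 7 − 0 ≡ 7 (mod 81).
Need 22⁻¹ mod 81. Extended Euclid on (81, 22):
81 = 3*22 + 15
22 = 1*15 + 7
15 = 2*7 + 1
7 = 7*1 + 0
Back-substitute:
1 = 15 − 2·7
1 = −2·22 + 3·15
1 = 3·81 − 11·22
22⁻¹ ≡ 70 (mod 81), so k ≡ 70·7 ≡ 4 (mod 81).
x = 0 + 22·4 = 88.

88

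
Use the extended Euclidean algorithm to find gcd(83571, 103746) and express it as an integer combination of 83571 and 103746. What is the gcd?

3

Repeated division:
103746 = 1×83571 + 20175
83571 = 4×20175 + 2871
20175 = 7×2871 + 78
2871 = 36×78 + 63
78 = 1×63 + 15
63 = 4×15 + 3
15 = 5×3 + 0
gcd(83571, 103746) = 3.
Back-substituting:
3 = 63 − 4·15
3 = −4·78 + 5·63
3 = 5·2871 − 184·78
3 = −184·20175 + 1293·2871
3 = 1293·83571 − 5356·20175
3 = −5356·103746 + 6649·83571
So 3 = (-5356)·103746 + (6649)·83571.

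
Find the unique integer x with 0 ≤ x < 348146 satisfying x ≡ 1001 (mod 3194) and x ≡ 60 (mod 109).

Write x = 1001 + 3194·k. Then 3194·k ≡ 60 − 1001 ≡ 40 (mod 109).
Need 3194⁻¹ mod 109. Extended Euclid on (109, 33):
109 = 3*33 + 10
33 = 3*10 + 3
10 = 3*3 + 1
3 = 3*1 + 0
Back-substitute:
1 = 10 − 3·3
1 = −3·33 + 10·10
1 = 10·109 − 33·33
3194⁻¹ ≡ 76 (mod 109), so k ≡ 76·40 ≡ 97 (mod 109).
x = 1001 + 3194·97 = 310819.

310819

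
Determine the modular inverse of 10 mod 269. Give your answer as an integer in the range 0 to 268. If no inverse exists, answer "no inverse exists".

27

gcd(269, 10) by repeated division:
269 = 26·10 + 9
10 = 1·9 + 1
9 = 9·1 + 0
Since gcd(10, 269) = 1, back-substitute to write 1 as a combination:
1 = 10 − 9
1 = −269 + 27·10
So 10·27 ≡ 1 (mod 269).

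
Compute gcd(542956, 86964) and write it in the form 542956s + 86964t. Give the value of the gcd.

Repeated division:
542956 = 6·86964 + 21172
86964 = 4·21172 + 2276
21172 = 9·2276 + 688
2276 = 3·688 + 212
688 = 3·212 + 52
212 = 4·52 + 4
52 = 13·4 + 0
gcd(542956, 86964) = 4.
Back-substituting:
4 = 212 − 4·52
4 = −4·688 + 13·212
4 = 13·2276 − 43·688
4 = −43·21172 + 400·2276
4 = 400·86964 − 1643·21172
4 = −1643·542956 + 10258·86964
So 4 = (-1643)·542956 + (10258)·86964.

4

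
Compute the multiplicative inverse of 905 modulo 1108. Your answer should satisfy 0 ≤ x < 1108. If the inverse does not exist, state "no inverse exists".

Extended Euclidean algorithm:
1108 = 1·905 + 203
905 = 4·203 + 93
203 = 2·93 + 17
93 = 5·17 + 8
17 = 2·8 + 1
8 = 8·1 + 0
The gcd is 1. Working backward:
1 = 17 − 2·8
1 = −2·93 + 11·17
1 = 11·203 − 24·93
1 = −24·905 + 107·203
1 = 107·1108 − 131·905
Hence 905⁻¹ ≡ -131 ≡ 977 (mod 1108).

977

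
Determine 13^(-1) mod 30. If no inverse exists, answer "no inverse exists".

7

Extended Euclidean algorithm:
30 = 2·13 + 4
13 = 3·4 + 1
4 = 4·1 + 0
gcd = 1, so the inverse exists. Back-substitute:
1 = 13 − 3·4
1 = −3·30 + 7·13
So 13·7 ≡ 1 (mod 30).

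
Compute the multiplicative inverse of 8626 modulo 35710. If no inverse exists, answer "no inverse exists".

no inverse exists

Euclidean algorithm on 35710, 8626:
35710 = 4*8626 + 1206
8626 = 7*1206 + 184
1206 = 6*184 + 102
184 = 1*102 + 82
102 = 1*82 + 20
82 = 4*20 + 2
20 = 10*2 + 0
gcd(8626, 35710) = 2 ≠ 1, so 8626 has no multiplicative inverse modulo 35710.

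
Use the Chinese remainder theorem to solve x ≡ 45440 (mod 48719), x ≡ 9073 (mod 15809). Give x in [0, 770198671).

67228941

Write x = 45440 + 48719·k. Then 48719·k ≡ 9073 − 45440 ≡ 11060 (mod 15809).
Need 48719⁻¹ mod 15809. Extended Euclid on (15809, 1292):
15809 = 12*1292 + 305
1292 = 4*305 + 72
305 = 4*72 + 17
72 = 4*17 + 4
17 = 4*4 + 1
4 = 4*1 + 0
Back-substitute:
1 = 17 − 4·4
1 = −4·72 + 17·17
1 = 17·305 − 72·72
1 = −72·1292 + 305·305
1 = 305·15809 − 3732·1292
48719⁻¹ ≡ 12077 (mod 15809), so k ≡ 12077·11060 ≡ 1379 (mod 15809).
x = 45440 + 48719·1379 = 67228941.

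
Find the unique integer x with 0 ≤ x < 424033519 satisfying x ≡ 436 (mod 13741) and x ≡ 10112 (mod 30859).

154366830

Write x = 436 + 13741·k. Then 13741·k ≡ 10112 − 436 ≡ 9676 (mod 30859).
Need 13741⁻¹ mod 30859. Extended Euclid on (30859, 13741):
30859 = 2*13741 + 3377
13741 = 4*3377 + 233
3377 = 14*233 + 115
233 = 2*115 + 3
115 = 38*3 + 1
3 = 3*1 + 0
Back-substitute:
1 = 115 − 38·3
1 = −38·233 + 77·115
1 = 77·3377 − 1116·233
1 = −1116·13741 + 4541·3377
1 = 4541·30859 − 10198·13741
13741⁻¹ ≡ 20661 (mod 30859), so k ≡ 20661·9676 ≡ 11234 (mod 30859).
x = 436 + 13741·11234 = 154366830.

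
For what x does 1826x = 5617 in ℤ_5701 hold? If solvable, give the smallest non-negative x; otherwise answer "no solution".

5651

First find gcd(1826, 5701):
5701 = 3·1826 + 223
1826 = 8·223 + 42
223 = 5·42 + 13
42 = 3·13 + 3
13 = 4·3 + 1
3 = 3·1 + 0
gcd = 1, so a unique solution mod 5701 exists.
Back-substitute for the Bézout coefficients:
1 = 13 − 4·3
1 = −4·42 + 13·13
1 = 13·223 − 69·42
1 = −69·1826 + 565·223
1 = 565·5701 − 1764·1826
So 1826·(-1764) ≡ 1 (mod 5701), giving 1826⁻¹ ≡ 3937.
x ≡ 1826⁻¹·5617 ≡ 3937·5617 ≡ 5651 (mod 5701).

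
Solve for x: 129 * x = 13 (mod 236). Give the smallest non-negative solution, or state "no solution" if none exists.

First find gcd(129, 236):
236 = 1×129 + 107
129 = 1×107 + 22
107 = 4×22 + 19
22 = 1×19 + 3
19 = 6×3 + 1
3 = 3×1 + 0
gcd = 1, so a unique solution mod 236 exists.
Back-substitute for the Bézout coefficients:
1 = 19 − 6·3
1 = −6·22 + 7·19
1 = 7·107 − 34·22
1 = −34·129 + 41·107
1 = 41·236 − 75·129
So 129·(-75) ≡ 1 (mod 236), giving 129⁻¹ ≡ 161.
x ≡ 129⁻¹·13 ≡ 161·13 ≡ 205 (mod 236).

205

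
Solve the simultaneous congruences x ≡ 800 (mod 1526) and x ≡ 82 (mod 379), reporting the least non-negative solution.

6904

Write x = 800 + 1526·k. Then 1526·k ≡ 82 − 800 ≡ 40 (mod 379).
Need 1526⁻¹ mod 379. Extended Euclid on (379, 10):
379 = 37×10 + 9
10 = 1×9 + 1
9 = 9×1 + 0
Back-substitute:
1 = 10 − 9
1 = −379 + 38·10
1526⁻¹ ≡ 38 (mod 379), so k ≡ 38·40 ≡ 4 (mod 379).
x = 800 + 1526·4 = 6904.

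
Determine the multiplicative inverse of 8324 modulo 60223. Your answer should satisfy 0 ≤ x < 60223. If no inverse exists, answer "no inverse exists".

18760

gcd(60223, 8324) by repeated division:
60223 = 7*8324 + 1955
8324 = 4*1955 + 504
1955 = 3*504 + 443
504 = 1*443 + 61
443 = 7*61 + 16
61 = 3*16 + 13
16 = 1*13 + 3
13 = 4*3 + 1
3 = 3*1 + 0
Since gcd(8324, 60223) = 1, back-substitute to write 1 as a combination:
1 = 13 − 4·3
1 = −4·16 + 5·13
1 = 5·61 − 19·16
1 = −19·443 + 138·61
1 = 138·504 − 157·443
1 = −157·1955 + 609·504
1 = 609·8324 − 2593·1955
1 = −2593·60223 + 18760·8324
So 8324·18760 ≡ 1 (mod 60223).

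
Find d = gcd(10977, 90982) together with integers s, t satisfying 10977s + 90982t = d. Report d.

1

Euclidean algorithm:
90982 = 8×10977 + 3166
10977 = 3×3166 + 1479
3166 = 2×1479 + 208
1479 = 7×208 + 23
208 = 9×23 + 1
23 = 23×1 + 0
gcd(10977, 90982) = 1.
Working backward:
1 = 208 − 9·23
1 = −9·1479 + 64·208
1 = 64·3166 − 137·1479
1 = −137·10977 + 475·3166
1 = 475·90982 − 3937·10977
So 1 = (475)·90982 + (-3937)·10977.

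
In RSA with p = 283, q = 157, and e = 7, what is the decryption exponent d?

φ(n) = (p−1)(q−1) = 282·156 = 43992.
Need d with 7·d ≡ 1 (mod 43992). Apply the extended Euclidean algorithm:
43992 = 6284*7 + 4
7 = 1*4 + 3
4 = 1*3 + 1
3 = 3*1 + 0
Back-substitute:
1 = 4 − 3
1 = −7 + 2·4
1 = 2·43992 − 12569·7
So 7·(-12569) ≡ 1 (mod 43992), hence d ≡ -12569 ≡ 31423 (mod 43992).

31423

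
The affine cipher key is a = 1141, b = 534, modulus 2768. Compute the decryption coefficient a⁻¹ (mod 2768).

Extended Euclidean algorithm:
2768 = 2·1141 + 486
1141 = 2·486 + 169
486 = 2·169 + 148
169 = 1·148 + 21
148 = 7·21 + 1
21 = 21·1 + 0
The gcd is 1. Working backward:
1 = 148 − 7·21
1 = −7·169 + 8·148
1 = 8·486 − 23·169
1 = −23·1141 + 54·486
1 = 54·2768 − 131·1141
Hence 1141⁻¹ ≡ -131 ≡ 2637 (mod 2768).

2637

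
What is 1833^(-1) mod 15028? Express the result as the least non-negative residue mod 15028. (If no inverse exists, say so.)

Euclidean algorithm on 15028, 1833:
15028 = 8·1833 + 364
1833 = 5·364 + 13
364 = 28·13 + 0
The gcd is 13, not 1, hence no inverse exists.

no inverse exists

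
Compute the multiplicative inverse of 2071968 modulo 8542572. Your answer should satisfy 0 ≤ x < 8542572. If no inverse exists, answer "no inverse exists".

Euclidean algorithm on 8542572, 2071968:
8542572 = 4*2071968 + 254700
2071968 = 8*254700 + 34368
254700 = 7*34368 + 14124
34368 = 2*14124 + 6120
14124 = 2*6120 + 1884
6120 = 3*1884 + 468
1884 = 4*468 + 12
468 = 39*12 + 0
The gcd is 12, not 1, hence no inverse exists.

no inverse exists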